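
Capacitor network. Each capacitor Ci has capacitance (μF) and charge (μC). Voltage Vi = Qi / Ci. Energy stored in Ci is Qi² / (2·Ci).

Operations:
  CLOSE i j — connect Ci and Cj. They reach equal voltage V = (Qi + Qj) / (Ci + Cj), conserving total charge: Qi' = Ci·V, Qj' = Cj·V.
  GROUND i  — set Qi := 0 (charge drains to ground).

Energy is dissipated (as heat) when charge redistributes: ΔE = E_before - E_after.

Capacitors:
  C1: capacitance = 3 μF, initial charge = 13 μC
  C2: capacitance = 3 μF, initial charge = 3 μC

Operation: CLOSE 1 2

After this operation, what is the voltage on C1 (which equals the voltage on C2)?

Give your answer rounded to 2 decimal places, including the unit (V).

Initial: C1(3μF, Q=13μC, V=4.33V), C2(3μF, Q=3μC, V=1.00V)
Op 1: CLOSE 1-2: Q_total=16.00, C_total=6.00, V=2.67; Q1=8.00, Q2=8.00; dissipated=8.333

Answer: 2.67 V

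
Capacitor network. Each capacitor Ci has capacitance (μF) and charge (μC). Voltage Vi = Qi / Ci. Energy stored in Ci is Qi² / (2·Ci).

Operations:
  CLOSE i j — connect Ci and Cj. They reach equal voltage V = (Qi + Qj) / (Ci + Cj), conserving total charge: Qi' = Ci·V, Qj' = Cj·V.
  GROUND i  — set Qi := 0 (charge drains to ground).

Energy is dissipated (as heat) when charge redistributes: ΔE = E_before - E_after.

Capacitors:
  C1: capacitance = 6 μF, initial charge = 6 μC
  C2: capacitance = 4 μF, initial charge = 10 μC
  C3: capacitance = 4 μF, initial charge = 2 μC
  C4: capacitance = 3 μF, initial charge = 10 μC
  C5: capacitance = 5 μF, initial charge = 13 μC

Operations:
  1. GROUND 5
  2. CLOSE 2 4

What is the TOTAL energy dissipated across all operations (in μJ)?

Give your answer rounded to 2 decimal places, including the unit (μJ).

Answer: 17.50 μJ

Derivation:
Initial: C1(6μF, Q=6μC, V=1.00V), C2(4μF, Q=10μC, V=2.50V), C3(4μF, Q=2μC, V=0.50V), C4(3μF, Q=10μC, V=3.33V), C5(5μF, Q=13μC, V=2.60V)
Op 1: GROUND 5: Q5=0; energy lost=16.900
Op 2: CLOSE 2-4: Q_total=20.00, C_total=7.00, V=2.86; Q2=11.43, Q4=8.57; dissipated=0.595
Total dissipated: 17.495 μJ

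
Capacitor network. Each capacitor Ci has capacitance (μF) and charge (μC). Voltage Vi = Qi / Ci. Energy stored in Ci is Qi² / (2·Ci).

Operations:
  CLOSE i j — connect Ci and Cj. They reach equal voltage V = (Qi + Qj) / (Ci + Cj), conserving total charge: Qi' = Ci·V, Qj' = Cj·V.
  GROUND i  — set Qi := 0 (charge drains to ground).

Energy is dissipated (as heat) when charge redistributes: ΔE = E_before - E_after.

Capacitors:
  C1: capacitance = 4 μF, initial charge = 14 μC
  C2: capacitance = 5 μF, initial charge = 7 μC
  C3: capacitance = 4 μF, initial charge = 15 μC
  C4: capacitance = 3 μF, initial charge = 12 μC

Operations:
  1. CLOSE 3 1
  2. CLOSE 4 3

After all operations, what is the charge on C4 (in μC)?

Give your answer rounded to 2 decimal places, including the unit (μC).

Initial: C1(4μF, Q=14μC, V=3.50V), C2(5μF, Q=7μC, V=1.40V), C3(4μF, Q=15μC, V=3.75V), C4(3μF, Q=12μC, V=4.00V)
Op 1: CLOSE 3-1: Q_total=29.00, C_total=8.00, V=3.62; Q3=14.50, Q1=14.50; dissipated=0.062
Op 2: CLOSE 4-3: Q_total=26.50, C_total=7.00, V=3.79; Q4=11.36, Q3=15.14; dissipated=0.121
Final charges: Q1=14.50, Q2=7.00, Q3=15.14, Q4=11.36

Answer: 11.36 μC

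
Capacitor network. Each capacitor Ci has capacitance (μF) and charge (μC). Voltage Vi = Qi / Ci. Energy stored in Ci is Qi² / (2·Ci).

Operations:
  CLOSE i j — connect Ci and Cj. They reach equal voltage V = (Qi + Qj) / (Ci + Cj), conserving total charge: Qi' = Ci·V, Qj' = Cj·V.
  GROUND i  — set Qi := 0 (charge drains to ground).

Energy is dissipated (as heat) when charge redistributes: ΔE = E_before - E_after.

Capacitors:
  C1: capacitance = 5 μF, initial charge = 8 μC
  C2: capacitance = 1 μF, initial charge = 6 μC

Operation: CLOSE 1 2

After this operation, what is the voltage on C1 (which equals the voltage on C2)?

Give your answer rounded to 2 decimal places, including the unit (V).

Answer: 2.33 V

Derivation:
Initial: C1(5μF, Q=8μC, V=1.60V), C2(1μF, Q=6μC, V=6.00V)
Op 1: CLOSE 1-2: Q_total=14.00, C_total=6.00, V=2.33; Q1=11.67, Q2=2.33; dissipated=8.067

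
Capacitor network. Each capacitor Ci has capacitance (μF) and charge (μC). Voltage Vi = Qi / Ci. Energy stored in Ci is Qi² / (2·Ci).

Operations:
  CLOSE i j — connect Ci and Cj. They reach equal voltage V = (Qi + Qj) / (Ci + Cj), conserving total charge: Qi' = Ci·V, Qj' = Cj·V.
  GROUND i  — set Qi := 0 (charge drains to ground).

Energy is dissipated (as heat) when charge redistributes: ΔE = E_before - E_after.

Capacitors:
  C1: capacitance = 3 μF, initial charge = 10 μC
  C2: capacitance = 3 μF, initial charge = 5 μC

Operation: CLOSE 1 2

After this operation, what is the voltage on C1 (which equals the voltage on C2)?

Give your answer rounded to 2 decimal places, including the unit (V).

Initial: C1(3μF, Q=10μC, V=3.33V), C2(3μF, Q=5μC, V=1.67V)
Op 1: CLOSE 1-2: Q_total=15.00, C_total=6.00, V=2.50; Q1=7.50, Q2=7.50; dissipated=2.083

Answer: 2.50 V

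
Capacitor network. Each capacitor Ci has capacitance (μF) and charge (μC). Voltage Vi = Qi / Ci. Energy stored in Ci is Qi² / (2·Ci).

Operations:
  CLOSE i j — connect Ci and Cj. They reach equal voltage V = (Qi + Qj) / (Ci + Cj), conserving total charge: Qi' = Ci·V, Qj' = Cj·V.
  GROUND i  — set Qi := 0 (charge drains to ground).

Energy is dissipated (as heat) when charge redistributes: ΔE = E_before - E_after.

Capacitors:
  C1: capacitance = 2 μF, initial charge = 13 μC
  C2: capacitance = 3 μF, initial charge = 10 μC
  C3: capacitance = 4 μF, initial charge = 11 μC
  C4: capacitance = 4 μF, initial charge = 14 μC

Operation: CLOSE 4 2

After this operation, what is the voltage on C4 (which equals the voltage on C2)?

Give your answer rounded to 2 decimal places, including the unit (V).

Answer: 3.43 V

Derivation:
Initial: C1(2μF, Q=13μC, V=6.50V), C2(3μF, Q=10μC, V=3.33V), C3(4μF, Q=11μC, V=2.75V), C4(4μF, Q=14μC, V=3.50V)
Op 1: CLOSE 4-2: Q_total=24.00, C_total=7.00, V=3.43; Q4=13.71, Q2=10.29; dissipated=0.024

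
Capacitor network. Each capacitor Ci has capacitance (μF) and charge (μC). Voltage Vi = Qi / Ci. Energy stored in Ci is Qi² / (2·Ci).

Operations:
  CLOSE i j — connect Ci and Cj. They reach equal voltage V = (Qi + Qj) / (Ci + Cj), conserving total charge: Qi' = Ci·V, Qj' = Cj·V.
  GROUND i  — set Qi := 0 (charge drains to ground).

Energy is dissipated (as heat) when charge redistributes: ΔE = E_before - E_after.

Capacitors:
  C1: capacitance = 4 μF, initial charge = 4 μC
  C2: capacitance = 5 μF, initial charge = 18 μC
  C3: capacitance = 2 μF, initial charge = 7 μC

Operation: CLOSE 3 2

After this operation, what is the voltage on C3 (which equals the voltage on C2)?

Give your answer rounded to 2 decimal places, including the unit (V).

Initial: C1(4μF, Q=4μC, V=1.00V), C2(5μF, Q=18μC, V=3.60V), C3(2μF, Q=7μC, V=3.50V)
Op 1: CLOSE 3-2: Q_total=25.00, C_total=7.00, V=3.57; Q3=7.14, Q2=17.86; dissipated=0.007

Answer: 3.57 V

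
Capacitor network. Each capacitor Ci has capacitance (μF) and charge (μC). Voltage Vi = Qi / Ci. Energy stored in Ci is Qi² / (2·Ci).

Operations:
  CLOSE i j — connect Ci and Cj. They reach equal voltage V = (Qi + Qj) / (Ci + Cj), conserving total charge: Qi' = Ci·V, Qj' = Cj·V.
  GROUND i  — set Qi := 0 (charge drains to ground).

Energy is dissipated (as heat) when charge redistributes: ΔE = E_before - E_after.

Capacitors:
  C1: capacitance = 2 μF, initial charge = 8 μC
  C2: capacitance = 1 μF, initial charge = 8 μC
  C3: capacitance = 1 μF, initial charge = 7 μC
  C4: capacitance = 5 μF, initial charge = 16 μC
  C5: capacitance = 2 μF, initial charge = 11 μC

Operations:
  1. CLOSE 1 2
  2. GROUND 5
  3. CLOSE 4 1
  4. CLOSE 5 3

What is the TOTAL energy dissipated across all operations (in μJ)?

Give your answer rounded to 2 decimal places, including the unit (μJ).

Answer: 55.17 μJ

Derivation:
Initial: C1(2μF, Q=8μC, V=4.00V), C2(1μF, Q=8μC, V=8.00V), C3(1μF, Q=7μC, V=7.00V), C4(5μF, Q=16μC, V=3.20V), C5(2μF, Q=11μC, V=5.50V)
Op 1: CLOSE 1-2: Q_total=16.00, C_total=3.00, V=5.33; Q1=10.67, Q2=5.33; dissipated=5.333
Op 2: GROUND 5: Q5=0; energy lost=30.250
Op 3: CLOSE 4-1: Q_total=26.67, C_total=7.00, V=3.81; Q4=19.05, Q1=7.62; dissipated=3.251
Op 4: CLOSE 5-3: Q_total=7.00, C_total=3.00, V=2.33; Q5=4.67, Q3=2.33; dissipated=16.333
Total dissipated: 55.167 μJ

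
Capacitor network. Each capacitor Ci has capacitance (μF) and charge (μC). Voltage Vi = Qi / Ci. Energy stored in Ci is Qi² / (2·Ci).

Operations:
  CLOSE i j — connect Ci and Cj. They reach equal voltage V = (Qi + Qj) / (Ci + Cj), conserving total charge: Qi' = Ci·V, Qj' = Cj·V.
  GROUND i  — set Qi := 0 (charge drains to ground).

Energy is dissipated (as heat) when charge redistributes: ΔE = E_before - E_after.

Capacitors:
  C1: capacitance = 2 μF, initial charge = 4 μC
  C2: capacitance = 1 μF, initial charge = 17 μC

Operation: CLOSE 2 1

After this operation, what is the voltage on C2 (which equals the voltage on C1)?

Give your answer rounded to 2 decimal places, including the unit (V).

Answer: 7.00 V

Derivation:
Initial: C1(2μF, Q=4μC, V=2.00V), C2(1μF, Q=17μC, V=17.00V)
Op 1: CLOSE 2-1: Q_total=21.00, C_total=3.00, V=7.00; Q2=7.00, Q1=14.00; dissipated=75.000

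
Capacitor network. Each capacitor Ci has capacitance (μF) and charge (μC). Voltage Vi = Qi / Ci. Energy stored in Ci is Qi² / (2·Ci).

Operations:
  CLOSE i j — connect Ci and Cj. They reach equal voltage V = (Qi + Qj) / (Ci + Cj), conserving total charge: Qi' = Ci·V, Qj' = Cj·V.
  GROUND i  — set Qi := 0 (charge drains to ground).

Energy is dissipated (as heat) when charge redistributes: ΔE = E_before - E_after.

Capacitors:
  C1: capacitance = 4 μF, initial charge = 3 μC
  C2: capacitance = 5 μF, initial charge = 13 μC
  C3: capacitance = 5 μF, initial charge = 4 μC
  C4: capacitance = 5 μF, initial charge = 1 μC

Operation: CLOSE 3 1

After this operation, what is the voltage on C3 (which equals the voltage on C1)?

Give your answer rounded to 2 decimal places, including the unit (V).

Initial: C1(4μF, Q=3μC, V=0.75V), C2(5μF, Q=13μC, V=2.60V), C3(5μF, Q=4μC, V=0.80V), C4(5μF, Q=1μC, V=0.20V)
Op 1: CLOSE 3-1: Q_total=7.00, C_total=9.00, V=0.78; Q3=3.89, Q1=3.11; dissipated=0.003

Answer: 0.78 V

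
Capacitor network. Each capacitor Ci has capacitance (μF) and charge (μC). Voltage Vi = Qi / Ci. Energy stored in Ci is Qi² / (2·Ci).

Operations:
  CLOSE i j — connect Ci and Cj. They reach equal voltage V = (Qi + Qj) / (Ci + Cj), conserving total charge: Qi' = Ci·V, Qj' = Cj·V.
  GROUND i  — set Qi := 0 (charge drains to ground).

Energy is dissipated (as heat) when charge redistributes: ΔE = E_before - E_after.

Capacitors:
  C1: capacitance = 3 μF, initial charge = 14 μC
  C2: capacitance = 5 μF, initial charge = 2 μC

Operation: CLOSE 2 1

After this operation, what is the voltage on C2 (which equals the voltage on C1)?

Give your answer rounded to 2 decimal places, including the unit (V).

Initial: C1(3μF, Q=14μC, V=4.67V), C2(5μF, Q=2μC, V=0.40V)
Op 1: CLOSE 2-1: Q_total=16.00, C_total=8.00, V=2.00; Q2=10.00, Q1=6.00; dissipated=17.067

Answer: 2.00 V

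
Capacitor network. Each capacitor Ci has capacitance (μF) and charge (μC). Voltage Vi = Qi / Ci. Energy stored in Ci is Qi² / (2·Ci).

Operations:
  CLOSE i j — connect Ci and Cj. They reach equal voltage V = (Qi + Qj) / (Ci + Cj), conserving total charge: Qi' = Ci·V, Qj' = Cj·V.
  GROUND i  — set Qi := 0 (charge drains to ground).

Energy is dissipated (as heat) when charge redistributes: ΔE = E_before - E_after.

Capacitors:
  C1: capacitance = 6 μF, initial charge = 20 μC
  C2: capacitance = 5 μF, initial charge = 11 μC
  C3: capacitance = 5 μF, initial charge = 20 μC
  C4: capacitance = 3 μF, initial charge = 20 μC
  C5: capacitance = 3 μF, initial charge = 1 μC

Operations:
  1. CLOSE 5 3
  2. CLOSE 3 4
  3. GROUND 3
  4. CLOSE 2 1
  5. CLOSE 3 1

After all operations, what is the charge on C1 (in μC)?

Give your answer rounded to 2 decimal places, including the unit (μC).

Initial: C1(6μF, Q=20μC, V=3.33V), C2(5μF, Q=11μC, V=2.20V), C3(5μF, Q=20μC, V=4.00V), C4(3μF, Q=20μC, V=6.67V), C5(3μF, Q=1μC, V=0.33V)
Op 1: CLOSE 5-3: Q_total=21.00, C_total=8.00, V=2.62; Q5=7.88, Q3=13.12; dissipated=12.604
Op 2: CLOSE 3-4: Q_total=33.12, C_total=8.00, V=4.14; Q3=20.70, Q4=12.42; dissipated=15.314
Op 3: GROUND 3: Q3=0; energy lost=42.862
Op 4: CLOSE 2-1: Q_total=31.00, C_total=11.00, V=2.82; Q2=14.09, Q1=16.91; dissipated=1.752
Op 5: CLOSE 3-1: Q_total=16.91, C_total=11.00, V=1.54; Q3=7.69, Q1=9.22; dissipated=10.830
Final charges: Q1=9.22, Q2=14.09, Q3=7.69, Q4=12.42, Q5=7.88

Answer: 9.22 μC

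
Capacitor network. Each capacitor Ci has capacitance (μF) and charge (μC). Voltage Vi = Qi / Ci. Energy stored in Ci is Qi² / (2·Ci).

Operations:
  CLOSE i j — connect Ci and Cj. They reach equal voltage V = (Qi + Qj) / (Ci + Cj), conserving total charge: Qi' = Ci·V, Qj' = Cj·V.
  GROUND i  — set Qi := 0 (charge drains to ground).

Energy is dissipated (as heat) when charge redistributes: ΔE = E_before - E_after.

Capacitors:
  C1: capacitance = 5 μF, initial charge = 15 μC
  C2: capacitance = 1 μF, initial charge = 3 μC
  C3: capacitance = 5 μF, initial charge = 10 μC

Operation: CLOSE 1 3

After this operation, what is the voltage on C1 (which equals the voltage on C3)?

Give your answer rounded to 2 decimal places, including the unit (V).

Answer: 2.50 V

Derivation:
Initial: C1(5μF, Q=15μC, V=3.00V), C2(1μF, Q=3μC, V=3.00V), C3(5μF, Q=10μC, V=2.00V)
Op 1: CLOSE 1-3: Q_total=25.00, C_total=10.00, V=2.50; Q1=12.50, Q3=12.50; dissipated=1.250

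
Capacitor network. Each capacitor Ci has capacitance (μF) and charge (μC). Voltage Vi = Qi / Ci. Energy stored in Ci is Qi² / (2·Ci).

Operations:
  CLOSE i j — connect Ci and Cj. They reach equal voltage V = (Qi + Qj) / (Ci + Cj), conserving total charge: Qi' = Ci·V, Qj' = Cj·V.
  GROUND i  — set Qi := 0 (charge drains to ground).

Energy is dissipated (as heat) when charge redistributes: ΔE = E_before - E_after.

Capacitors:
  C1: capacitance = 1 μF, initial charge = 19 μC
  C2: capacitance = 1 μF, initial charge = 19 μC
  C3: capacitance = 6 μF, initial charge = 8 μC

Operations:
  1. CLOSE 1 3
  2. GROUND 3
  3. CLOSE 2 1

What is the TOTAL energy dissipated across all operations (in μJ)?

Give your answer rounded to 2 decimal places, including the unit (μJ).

Answer: 235.72 μJ

Derivation:
Initial: C1(1μF, Q=19μC, V=19.00V), C2(1μF, Q=19μC, V=19.00V), C3(6μF, Q=8μC, V=1.33V)
Op 1: CLOSE 1-3: Q_total=27.00, C_total=7.00, V=3.86; Q1=3.86, Q3=23.14; dissipated=133.762
Op 2: GROUND 3: Q3=0; energy lost=44.633
Op 3: CLOSE 2-1: Q_total=22.86, C_total=2.00, V=11.43; Q2=11.43, Q1=11.43; dissipated=57.327
Total dissipated: 235.721 μJ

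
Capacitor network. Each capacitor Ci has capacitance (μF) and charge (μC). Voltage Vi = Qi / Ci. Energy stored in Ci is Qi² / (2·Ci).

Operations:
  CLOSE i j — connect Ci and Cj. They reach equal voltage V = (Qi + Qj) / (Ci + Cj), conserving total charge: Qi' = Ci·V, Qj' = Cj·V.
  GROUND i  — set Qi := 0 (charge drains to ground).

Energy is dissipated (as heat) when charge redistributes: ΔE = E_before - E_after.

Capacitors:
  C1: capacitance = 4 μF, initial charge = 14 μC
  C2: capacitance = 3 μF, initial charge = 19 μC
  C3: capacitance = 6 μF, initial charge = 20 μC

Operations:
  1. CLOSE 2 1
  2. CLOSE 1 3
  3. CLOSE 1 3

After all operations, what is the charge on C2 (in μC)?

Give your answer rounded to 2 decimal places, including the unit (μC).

Initial: C1(4μF, Q=14μC, V=3.50V), C2(3μF, Q=19μC, V=6.33V), C3(6μF, Q=20μC, V=3.33V)
Op 1: CLOSE 2-1: Q_total=33.00, C_total=7.00, V=4.71; Q2=14.14, Q1=18.86; dissipated=6.881
Op 2: CLOSE 1-3: Q_total=38.86, C_total=10.00, V=3.89; Q1=15.54, Q3=23.31; dissipated=2.288
Op 3: CLOSE 1-3: Q_total=38.86, C_total=10.00, V=3.89; Q1=15.54, Q3=23.31; dissipated=0.000
Final charges: Q1=15.54, Q2=14.14, Q3=23.31

Answer: 14.14 μC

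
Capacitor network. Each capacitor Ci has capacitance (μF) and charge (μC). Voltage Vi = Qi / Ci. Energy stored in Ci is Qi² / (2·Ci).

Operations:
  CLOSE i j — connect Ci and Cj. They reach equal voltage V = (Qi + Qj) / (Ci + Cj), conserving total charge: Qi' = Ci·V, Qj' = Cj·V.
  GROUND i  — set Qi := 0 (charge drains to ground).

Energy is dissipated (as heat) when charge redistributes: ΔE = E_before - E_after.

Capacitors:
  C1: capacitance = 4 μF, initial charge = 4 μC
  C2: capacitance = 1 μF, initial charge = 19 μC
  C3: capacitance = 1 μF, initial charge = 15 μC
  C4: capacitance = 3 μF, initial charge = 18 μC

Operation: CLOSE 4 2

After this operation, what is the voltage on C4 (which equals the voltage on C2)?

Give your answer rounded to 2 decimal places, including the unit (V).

Answer: 9.25 V

Derivation:
Initial: C1(4μF, Q=4μC, V=1.00V), C2(1μF, Q=19μC, V=19.00V), C3(1μF, Q=15μC, V=15.00V), C4(3μF, Q=18μC, V=6.00V)
Op 1: CLOSE 4-2: Q_total=37.00, C_total=4.00, V=9.25; Q4=27.75, Q2=9.25; dissipated=63.375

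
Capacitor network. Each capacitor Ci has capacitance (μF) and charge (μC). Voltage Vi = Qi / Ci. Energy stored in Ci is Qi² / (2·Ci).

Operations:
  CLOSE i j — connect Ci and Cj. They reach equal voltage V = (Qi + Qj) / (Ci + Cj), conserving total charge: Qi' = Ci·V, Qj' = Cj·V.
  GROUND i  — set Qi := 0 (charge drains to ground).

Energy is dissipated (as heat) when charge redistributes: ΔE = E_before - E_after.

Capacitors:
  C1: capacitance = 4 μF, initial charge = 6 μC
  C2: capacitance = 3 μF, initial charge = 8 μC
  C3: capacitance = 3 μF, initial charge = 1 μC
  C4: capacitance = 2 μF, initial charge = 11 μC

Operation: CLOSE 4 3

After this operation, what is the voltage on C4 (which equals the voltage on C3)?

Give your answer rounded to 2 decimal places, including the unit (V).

Answer: 2.40 V

Derivation:
Initial: C1(4μF, Q=6μC, V=1.50V), C2(3μF, Q=8μC, V=2.67V), C3(3μF, Q=1μC, V=0.33V), C4(2μF, Q=11μC, V=5.50V)
Op 1: CLOSE 4-3: Q_total=12.00, C_total=5.00, V=2.40; Q4=4.80, Q3=7.20; dissipated=16.017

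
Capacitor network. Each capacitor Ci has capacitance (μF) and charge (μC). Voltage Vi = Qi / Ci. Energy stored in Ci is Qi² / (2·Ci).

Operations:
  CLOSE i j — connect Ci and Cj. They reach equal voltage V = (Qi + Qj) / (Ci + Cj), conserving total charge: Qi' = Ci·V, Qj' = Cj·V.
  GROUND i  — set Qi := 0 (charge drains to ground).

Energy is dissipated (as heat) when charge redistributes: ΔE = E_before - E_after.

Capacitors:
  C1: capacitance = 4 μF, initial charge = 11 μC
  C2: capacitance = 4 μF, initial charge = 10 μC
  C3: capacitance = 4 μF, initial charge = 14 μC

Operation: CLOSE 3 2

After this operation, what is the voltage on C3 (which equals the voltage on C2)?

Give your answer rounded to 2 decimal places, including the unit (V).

Answer: 3.00 V

Derivation:
Initial: C1(4μF, Q=11μC, V=2.75V), C2(4μF, Q=10μC, V=2.50V), C3(4μF, Q=14μC, V=3.50V)
Op 1: CLOSE 3-2: Q_total=24.00, C_total=8.00, V=3.00; Q3=12.00, Q2=12.00; dissipated=1.000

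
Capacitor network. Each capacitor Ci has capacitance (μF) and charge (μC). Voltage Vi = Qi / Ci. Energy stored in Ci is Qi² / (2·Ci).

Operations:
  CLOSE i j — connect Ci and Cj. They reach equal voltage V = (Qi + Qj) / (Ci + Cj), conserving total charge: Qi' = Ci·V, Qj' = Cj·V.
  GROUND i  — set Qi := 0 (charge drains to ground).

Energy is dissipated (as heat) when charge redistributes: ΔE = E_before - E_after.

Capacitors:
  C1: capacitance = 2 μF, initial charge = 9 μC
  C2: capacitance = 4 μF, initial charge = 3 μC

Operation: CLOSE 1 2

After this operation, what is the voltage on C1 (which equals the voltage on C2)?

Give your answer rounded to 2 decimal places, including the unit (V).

Initial: C1(2μF, Q=9μC, V=4.50V), C2(4μF, Q=3μC, V=0.75V)
Op 1: CLOSE 1-2: Q_total=12.00, C_total=6.00, V=2.00; Q1=4.00, Q2=8.00; dissipated=9.375

Answer: 2.00 V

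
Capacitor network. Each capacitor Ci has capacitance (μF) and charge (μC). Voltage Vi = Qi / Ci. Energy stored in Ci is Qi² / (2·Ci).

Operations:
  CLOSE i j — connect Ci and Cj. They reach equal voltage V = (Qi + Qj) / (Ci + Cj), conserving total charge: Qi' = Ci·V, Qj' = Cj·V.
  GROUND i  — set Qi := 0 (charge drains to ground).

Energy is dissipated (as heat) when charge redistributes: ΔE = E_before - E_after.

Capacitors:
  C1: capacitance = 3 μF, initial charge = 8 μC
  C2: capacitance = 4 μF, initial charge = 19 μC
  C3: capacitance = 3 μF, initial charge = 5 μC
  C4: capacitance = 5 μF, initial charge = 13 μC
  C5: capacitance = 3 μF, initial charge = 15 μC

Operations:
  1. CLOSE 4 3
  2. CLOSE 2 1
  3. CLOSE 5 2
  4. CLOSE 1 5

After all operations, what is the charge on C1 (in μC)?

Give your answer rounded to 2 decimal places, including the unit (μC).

Answer: 12.31 μC

Derivation:
Initial: C1(3μF, Q=8μC, V=2.67V), C2(4μF, Q=19μC, V=4.75V), C3(3μF, Q=5μC, V=1.67V), C4(5μF, Q=13μC, V=2.60V), C5(3μF, Q=15μC, V=5.00V)
Op 1: CLOSE 4-3: Q_total=18.00, C_total=8.00, V=2.25; Q4=11.25, Q3=6.75; dissipated=0.817
Op 2: CLOSE 2-1: Q_total=27.00, C_total=7.00, V=3.86; Q2=15.43, Q1=11.57; dissipated=3.720
Op 3: CLOSE 5-2: Q_total=30.43, C_total=7.00, V=4.35; Q5=13.04, Q2=17.39; dissipated=1.120
Op 4: CLOSE 1-5: Q_total=24.61, C_total=6.00, V=4.10; Q1=12.31, Q5=12.31; dissipated=0.180
Final charges: Q1=12.31, Q2=17.39, Q3=6.75, Q4=11.25, Q5=12.31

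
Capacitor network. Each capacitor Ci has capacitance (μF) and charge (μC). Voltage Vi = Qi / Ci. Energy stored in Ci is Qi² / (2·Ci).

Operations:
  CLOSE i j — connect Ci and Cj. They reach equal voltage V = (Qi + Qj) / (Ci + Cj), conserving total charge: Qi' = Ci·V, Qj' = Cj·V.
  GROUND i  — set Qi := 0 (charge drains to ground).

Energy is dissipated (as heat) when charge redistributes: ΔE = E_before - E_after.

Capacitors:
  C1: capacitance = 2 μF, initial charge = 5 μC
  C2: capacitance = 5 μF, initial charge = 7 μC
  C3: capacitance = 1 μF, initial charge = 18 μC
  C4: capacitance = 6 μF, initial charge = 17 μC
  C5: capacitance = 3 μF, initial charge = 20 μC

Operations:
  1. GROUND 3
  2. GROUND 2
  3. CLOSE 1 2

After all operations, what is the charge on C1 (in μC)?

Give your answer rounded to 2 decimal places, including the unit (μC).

Initial: C1(2μF, Q=5μC, V=2.50V), C2(5μF, Q=7μC, V=1.40V), C3(1μF, Q=18μC, V=18.00V), C4(6μF, Q=17μC, V=2.83V), C5(3μF, Q=20μC, V=6.67V)
Op 1: GROUND 3: Q3=0; energy lost=162.000
Op 2: GROUND 2: Q2=0; energy lost=4.900
Op 3: CLOSE 1-2: Q_total=5.00, C_total=7.00, V=0.71; Q1=1.43, Q2=3.57; dissipated=4.464
Final charges: Q1=1.43, Q2=3.57, Q3=0.00, Q4=17.00, Q5=20.00

Answer: 1.43 μC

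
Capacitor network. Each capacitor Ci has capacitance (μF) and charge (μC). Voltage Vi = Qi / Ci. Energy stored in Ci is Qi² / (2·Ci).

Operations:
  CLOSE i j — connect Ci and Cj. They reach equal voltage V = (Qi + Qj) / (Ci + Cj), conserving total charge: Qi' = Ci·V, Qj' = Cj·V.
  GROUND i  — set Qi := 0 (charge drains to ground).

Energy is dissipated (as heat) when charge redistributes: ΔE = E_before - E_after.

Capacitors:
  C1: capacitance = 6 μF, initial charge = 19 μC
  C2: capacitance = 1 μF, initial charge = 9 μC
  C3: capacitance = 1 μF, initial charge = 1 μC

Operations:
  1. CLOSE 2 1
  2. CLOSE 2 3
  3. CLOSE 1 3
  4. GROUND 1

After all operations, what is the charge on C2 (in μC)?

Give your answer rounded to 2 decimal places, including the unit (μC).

Answer: 2.50 μC

Derivation:
Initial: C1(6μF, Q=19μC, V=3.17V), C2(1μF, Q=9μC, V=9.00V), C3(1μF, Q=1μC, V=1.00V)
Op 1: CLOSE 2-1: Q_total=28.00, C_total=7.00, V=4.00; Q2=4.00, Q1=24.00; dissipated=14.583
Op 2: CLOSE 2-3: Q_total=5.00, C_total=2.00, V=2.50; Q2=2.50, Q3=2.50; dissipated=2.250
Op 3: CLOSE 1-3: Q_total=26.50, C_total=7.00, V=3.79; Q1=22.71, Q3=3.79; dissipated=0.964
Op 4: GROUND 1: Q1=0; energy lost=42.995
Final charges: Q1=0.00, Q2=2.50, Q3=3.79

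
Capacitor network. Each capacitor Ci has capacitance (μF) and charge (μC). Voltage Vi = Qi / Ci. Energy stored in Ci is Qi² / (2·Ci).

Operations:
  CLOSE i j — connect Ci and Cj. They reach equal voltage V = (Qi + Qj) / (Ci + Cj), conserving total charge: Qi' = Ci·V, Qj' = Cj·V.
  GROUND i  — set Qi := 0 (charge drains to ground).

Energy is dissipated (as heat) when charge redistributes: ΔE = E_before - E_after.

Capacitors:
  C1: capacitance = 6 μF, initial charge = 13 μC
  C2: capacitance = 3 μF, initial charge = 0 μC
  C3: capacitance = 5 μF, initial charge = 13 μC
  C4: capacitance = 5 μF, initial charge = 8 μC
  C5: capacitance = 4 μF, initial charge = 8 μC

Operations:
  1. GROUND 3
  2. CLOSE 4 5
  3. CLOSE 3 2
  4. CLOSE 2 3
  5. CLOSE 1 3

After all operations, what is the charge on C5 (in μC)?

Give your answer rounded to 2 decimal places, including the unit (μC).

Answer: 7.11 μC

Derivation:
Initial: C1(6μF, Q=13μC, V=2.17V), C2(3μF, Q=0μC, V=0.00V), C3(5μF, Q=13μC, V=2.60V), C4(5μF, Q=8μC, V=1.60V), C5(4μF, Q=8μC, V=2.00V)
Op 1: GROUND 3: Q3=0; energy lost=16.900
Op 2: CLOSE 4-5: Q_total=16.00, C_total=9.00, V=1.78; Q4=8.89, Q5=7.11; dissipated=0.178
Op 3: CLOSE 3-2: Q_total=0.00, C_total=8.00, V=0.00; Q3=0.00, Q2=0.00; dissipated=0.000
Op 4: CLOSE 2-3: Q_total=0.00, C_total=8.00, V=0.00; Q2=0.00, Q3=0.00; dissipated=0.000
Op 5: CLOSE 1-3: Q_total=13.00, C_total=11.00, V=1.18; Q1=7.09, Q3=5.91; dissipated=6.402
Final charges: Q1=7.09, Q2=0.00, Q3=5.91, Q4=8.89, Q5=7.11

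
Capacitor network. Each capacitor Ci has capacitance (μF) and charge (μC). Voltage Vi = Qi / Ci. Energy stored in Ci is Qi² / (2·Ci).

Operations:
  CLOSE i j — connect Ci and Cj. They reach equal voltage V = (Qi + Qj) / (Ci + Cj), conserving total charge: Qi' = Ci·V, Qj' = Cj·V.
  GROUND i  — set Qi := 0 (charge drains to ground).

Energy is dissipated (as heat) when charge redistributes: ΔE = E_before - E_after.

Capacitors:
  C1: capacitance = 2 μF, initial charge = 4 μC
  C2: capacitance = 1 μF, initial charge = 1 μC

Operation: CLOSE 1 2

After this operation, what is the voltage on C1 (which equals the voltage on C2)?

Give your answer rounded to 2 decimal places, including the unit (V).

Answer: 1.67 V

Derivation:
Initial: C1(2μF, Q=4μC, V=2.00V), C2(1μF, Q=1μC, V=1.00V)
Op 1: CLOSE 1-2: Q_total=5.00, C_total=3.00, V=1.67; Q1=3.33, Q2=1.67; dissipated=0.333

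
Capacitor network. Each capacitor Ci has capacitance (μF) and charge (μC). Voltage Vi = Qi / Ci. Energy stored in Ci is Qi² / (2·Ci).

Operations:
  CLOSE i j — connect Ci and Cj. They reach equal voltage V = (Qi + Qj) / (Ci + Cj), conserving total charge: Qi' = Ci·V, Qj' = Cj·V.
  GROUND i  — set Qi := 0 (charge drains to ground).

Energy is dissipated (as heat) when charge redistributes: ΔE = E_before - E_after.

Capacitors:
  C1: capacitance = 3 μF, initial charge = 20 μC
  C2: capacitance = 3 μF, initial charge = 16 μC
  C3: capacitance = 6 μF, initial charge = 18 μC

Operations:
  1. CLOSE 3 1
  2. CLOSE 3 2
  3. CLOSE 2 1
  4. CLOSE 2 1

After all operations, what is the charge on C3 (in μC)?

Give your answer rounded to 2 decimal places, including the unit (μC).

Answer: 27.56 μC

Derivation:
Initial: C1(3μF, Q=20μC, V=6.67V), C2(3μF, Q=16μC, V=5.33V), C3(6μF, Q=18μC, V=3.00V)
Op 1: CLOSE 3-1: Q_total=38.00, C_total=9.00, V=4.22; Q3=25.33, Q1=12.67; dissipated=13.444
Op 2: CLOSE 3-2: Q_total=41.33, C_total=9.00, V=4.59; Q3=27.56, Q2=13.78; dissipated=1.235
Op 3: CLOSE 2-1: Q_total=26.44, C_total=6.00, V=4.41; Q2=13.22, Q1=13.22; dissipated=0.103
Op 4: CLOSE 2-1: Q_total=26.44, C_total=6.00, V=4.41; Q2=13.22, Q1=13.22; dissipated=0.000
Final charges: Q1=13.22, Q2=13.22, Q3=27.56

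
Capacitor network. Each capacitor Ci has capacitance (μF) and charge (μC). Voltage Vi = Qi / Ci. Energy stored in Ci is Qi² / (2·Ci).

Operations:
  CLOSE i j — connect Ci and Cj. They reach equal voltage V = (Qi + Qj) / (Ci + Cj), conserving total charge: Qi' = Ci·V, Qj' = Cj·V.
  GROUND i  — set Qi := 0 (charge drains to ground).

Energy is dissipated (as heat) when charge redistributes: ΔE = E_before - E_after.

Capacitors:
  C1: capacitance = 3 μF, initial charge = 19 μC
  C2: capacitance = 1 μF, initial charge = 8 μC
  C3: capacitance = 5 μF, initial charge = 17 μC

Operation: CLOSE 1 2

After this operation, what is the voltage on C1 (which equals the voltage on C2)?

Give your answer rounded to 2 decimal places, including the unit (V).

Answer: 6.75 V

Derivation:
Initial: C1(3μF, Q=19μC, V=6.33V), C2(1μF, Q=8μC, V=8.00V), C3(5μF, Q=17μC, V=3.40V)
Op 1: CLOSE 1-2: Q_total=27.00, C_total=4.00, V=6.75; Q1=20.25, Q2=6.75; dissipated=1.042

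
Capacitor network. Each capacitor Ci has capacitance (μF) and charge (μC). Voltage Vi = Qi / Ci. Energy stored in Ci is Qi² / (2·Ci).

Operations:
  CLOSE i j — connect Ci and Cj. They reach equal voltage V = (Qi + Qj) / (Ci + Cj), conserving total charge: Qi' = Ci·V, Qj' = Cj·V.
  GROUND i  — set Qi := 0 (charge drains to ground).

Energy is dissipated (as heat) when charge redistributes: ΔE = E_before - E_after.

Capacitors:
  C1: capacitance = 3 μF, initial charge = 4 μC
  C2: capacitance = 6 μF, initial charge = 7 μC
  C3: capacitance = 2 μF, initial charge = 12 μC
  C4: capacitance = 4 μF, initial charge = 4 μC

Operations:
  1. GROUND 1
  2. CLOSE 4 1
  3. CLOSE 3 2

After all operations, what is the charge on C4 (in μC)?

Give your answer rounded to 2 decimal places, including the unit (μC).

Initial: C1(3μF, Q=4μC, V=1.33V), C2(6μF, Q=7μC, V=1.17V), C3(2μF, Q=12μC, V=6.00V), C4(4μF, Q=4μC, V=1.00V)
Op 1: GROUND 1: Q1=0; energy lost=2.667
Op 2: CLOSE 4-1: Q_total=4.00, C_total=7.00, V=0.57; Q4=2.29, Q1=1.71; dissipated=0.857
Op 3: CLOSE 3-2: Q_total=19.00, C_total=8.00, V=2.38; Q3=4.75, Q2=14.25; dissipated=17.521
Final charges: Q1=1.71, Q2=14.25, Q3=4.75, Q4=2.29

Answer: 2.29 μC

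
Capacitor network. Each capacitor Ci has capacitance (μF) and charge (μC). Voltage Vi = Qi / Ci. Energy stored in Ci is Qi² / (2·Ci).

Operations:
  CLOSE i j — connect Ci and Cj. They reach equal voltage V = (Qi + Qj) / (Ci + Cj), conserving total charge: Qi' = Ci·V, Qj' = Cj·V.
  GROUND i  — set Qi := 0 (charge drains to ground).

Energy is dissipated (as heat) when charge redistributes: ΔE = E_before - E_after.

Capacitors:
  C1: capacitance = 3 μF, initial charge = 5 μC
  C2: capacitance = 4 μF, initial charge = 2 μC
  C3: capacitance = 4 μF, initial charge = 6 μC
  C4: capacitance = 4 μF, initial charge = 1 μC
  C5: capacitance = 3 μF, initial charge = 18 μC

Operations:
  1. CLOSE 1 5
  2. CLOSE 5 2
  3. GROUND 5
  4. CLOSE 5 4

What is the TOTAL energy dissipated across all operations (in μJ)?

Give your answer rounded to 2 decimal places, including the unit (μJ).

Initial: C1(3μF, Q=5μC, V=1.67V), C2(4μF, Q=2μC, V=0.50V), C3(4μF, Q=6μC, V=1.50V), C4(4μF, Q=1μC, V=0.25V), C5(3μF, Q=18μC, V=6.00V)
Op 1: CLOSE 1-5: Q_total=23.00, C_total=6.00, V=3.83; Q1=11.50, Q5=11.50; dissipated=14.083
Op 2: CLOSE 5-2: Q_total=13.50, C_total=7.00, V=1.93; Q5=5.79, Q2=7.71; dissipated=9.524
Op 3: GROUND 5: Q5=0; energy lost=5.579
Op 4: CLOSE 5-4: Q_total=1.00, C_total=7.00, V=0.14; Q5=0.43, Q4=0.57; dissipated=0.054
Total dissipated: 29.240 μJ

Answer: 29.24 μJ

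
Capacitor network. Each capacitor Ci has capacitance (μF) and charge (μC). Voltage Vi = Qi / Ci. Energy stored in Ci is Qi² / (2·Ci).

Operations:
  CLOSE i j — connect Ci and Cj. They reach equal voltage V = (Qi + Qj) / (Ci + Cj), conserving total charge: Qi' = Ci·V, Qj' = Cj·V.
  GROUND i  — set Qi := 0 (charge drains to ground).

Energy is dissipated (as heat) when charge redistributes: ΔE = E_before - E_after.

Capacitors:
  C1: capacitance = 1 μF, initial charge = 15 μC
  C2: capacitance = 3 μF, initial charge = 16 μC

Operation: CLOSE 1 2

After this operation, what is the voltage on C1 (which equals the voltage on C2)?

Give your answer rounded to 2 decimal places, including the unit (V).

Answer: 7.75 V

Derivation:
Initial: C1(1μF, Q=15μC, V=15.00V), C2(3μF, Q=16μC, V=5.33V)
Op 1: CLOSE 1-2: Q_total=31.00, C_total=4.00, V=7.75; Q1=7.75, Q2=23.25; dissipated=35.042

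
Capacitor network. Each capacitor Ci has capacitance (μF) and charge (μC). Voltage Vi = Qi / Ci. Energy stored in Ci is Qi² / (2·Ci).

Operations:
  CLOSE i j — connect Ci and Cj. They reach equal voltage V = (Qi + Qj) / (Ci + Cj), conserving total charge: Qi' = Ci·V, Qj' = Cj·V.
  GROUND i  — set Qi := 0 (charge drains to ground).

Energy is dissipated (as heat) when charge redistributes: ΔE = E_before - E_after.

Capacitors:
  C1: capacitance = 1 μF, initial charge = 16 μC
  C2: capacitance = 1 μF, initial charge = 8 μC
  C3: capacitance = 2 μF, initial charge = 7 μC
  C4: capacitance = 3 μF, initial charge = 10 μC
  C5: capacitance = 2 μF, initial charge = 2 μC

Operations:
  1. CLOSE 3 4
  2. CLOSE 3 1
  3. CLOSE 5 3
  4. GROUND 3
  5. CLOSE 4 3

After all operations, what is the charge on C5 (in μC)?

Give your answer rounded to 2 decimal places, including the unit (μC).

Answer: 8.60 μC

Derivation:
Initial: C1(1μF, Q=16μC, V=16.00V), C2(1μF, Q=8μC, V=8.00V), C3(2μF, Q=7μC, V=3.50V), C4(3μF, Q=10μC, V=3.33V), C5(2μF, Q=2μC, V=1.00V)
Op 1: CLOSE 3-4: Q_total=17.00, C_total=5.00, V=3.40; Q3=6.80, Q4=10.20; dissipated=0.017
Op 2: CLOSE 3-1: Q_total=22.80, C_total=3.00, V=7.60; Q3=15.20, Q1=7.60; dissipated=52.920
Op 3: CLOSE 5-3: Q_total=17.20, C_total=4.00, V=4.30; Q5=8.60, Q3=8.60; dissipated=21.780
Op 4: GROUND 3: Q3=0; energy lost=18.490
Op 5: CLOSE 4-3: Q_total=10.20, C_total=5.00, V=2.04; Q4=6.12, Q3=4.08; dissipated=6.936
Final charges: Q1=7.60, Q2=8.00, Q3=4.08, Q4=6.12, Q5=8.60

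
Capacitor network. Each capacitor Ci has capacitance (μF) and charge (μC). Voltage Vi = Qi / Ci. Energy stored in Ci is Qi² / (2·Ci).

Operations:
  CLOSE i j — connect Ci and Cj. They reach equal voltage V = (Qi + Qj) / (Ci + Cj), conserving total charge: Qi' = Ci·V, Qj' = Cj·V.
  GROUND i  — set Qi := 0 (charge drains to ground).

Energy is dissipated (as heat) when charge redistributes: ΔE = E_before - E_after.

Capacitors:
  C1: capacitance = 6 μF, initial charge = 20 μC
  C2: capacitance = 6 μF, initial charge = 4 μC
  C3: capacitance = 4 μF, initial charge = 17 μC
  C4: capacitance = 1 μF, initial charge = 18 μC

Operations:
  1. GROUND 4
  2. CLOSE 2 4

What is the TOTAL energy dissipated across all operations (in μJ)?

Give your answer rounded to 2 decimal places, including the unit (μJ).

Initial: C1(6μF, Q=20μC, V=3.33V), C2(6μF, Q=4μC, V=0.67V), C3(4μF, Q=17μC, V=4.25V), C4(1μF, Q=18μC, V=18.00V)
Op 1: GROUND 4: Q4=0; energy lost=162.000
Op 2: CLOSE 2-4: Q_total=4.00, C_total=7.00, V=0.57; Q2=3.43, Q4=0.57; dissipated=0.190
Total dissipated: 162.190 μJ

Answer: 162.19 μJ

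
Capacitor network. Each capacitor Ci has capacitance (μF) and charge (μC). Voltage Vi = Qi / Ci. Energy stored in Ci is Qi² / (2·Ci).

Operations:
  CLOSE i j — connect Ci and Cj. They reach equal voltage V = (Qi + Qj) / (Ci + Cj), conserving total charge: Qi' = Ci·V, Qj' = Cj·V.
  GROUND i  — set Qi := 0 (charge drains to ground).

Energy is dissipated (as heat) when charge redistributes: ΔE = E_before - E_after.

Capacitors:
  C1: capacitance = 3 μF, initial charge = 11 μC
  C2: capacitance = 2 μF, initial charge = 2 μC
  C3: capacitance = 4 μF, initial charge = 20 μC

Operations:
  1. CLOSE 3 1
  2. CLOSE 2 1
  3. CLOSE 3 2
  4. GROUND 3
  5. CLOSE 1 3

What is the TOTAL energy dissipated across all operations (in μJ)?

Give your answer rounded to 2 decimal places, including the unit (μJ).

Answer: 49.39 μJ

Derivation:
Initial: C1(3μF, Q=11μC, V=3.67V), C2(2μF, Q=2μC, V=1.00V), C3(4μF, Q=20μC, V=5.00V)
Op 1: CLOSE 3-1: Q_total=31.00, C_total=7.00, V=4.43; Q3=17.71, Q1=13.29; dissipated=1.524
Op 2: CLOSE 2-1: Q_total=15.29, C_total=5.00, V=3.06; Q2=6.11, Q1=9.17; dissipated=7.053
Op 3: CLOSE 3-2: Q_total=23.83, C_total=6.00, V=3.97; Q3=15.89, Q2=7.94; dissipated=1.254
Op 4: GROUND 3: Q3=0; energy lost=31.544
Op 5: CLOSE 1-3: Q_total=9.17, C_total=7.00, V=1.31; Q1=3.93, Q3=5.24; dissipated=8.011
Total dissipated: 49.386 μJ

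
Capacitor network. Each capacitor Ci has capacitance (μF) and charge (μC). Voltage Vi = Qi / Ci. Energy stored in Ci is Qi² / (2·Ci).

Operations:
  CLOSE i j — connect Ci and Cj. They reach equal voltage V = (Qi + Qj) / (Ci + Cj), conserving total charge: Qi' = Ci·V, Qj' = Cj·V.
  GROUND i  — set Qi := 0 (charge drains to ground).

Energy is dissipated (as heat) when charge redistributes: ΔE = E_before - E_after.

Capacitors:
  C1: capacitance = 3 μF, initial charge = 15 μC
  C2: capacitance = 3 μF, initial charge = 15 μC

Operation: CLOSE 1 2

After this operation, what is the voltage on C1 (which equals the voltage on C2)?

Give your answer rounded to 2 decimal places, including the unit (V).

Answer: 5.00 V

Derivation:
Initial: C1(3μF, Q=15μC, V=5.00V), C2(3μF, Q=15μC, V=5.00V)
Op 1: CLOSE 1-2: Q_total=30.00, C_total=6.00, V=5.00; Q1=15.00, Q2=15.00; dissipated=0.000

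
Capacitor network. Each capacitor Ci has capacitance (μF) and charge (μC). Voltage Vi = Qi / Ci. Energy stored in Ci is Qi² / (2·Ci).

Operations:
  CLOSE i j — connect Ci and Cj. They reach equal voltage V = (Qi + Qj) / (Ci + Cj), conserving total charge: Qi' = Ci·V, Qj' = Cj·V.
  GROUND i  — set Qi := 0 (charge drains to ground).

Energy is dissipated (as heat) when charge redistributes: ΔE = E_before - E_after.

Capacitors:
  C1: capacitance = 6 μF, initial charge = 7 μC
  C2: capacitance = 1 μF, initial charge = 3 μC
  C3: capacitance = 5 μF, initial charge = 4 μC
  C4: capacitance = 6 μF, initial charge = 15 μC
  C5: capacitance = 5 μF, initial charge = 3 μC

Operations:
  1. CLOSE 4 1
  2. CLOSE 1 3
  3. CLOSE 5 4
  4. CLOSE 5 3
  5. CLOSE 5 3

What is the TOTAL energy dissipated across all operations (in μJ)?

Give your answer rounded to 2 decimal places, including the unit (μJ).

Initial: C1(6μF, Q=7μC, V=1.17V), C2(1μF, Q=3μC, V=3.00V), C3(5μF, Q=4μC, V=0.80V), C4(6μF, Q=15μC, V=2.50V), C5(5μF, Q=3μC, V=0.60V)
Op 1: CLOSE 4-1: Q_total=22.00, C_total=12.00, V=1.83; Q4=11.00, Q1=11.00; dissipated=2.667
Op 2: CLOSE 1-3: Q_total=15.00, C_total=11.00, V=1.36; Q1=8.18, Q3=6.82; dissipated=1.456
Op 3: CLOSE 5-4: Q_total=14.00, C_total=11.00, V=1.27; Q5=6.36, Q4=7.64; dissipated=2.074
Op 4: CLOSE 5-3: Q_total=13.18, C_total=10.00, V=1.32; Q5=6.59, Q3=6.59; dissipated=0.010
Op 5: CLOSE 5-3: Q_total=13.18, C_total=10.00, V=1.32; Q5=6.59, Q3=6.59; dissipated=0.000
Total dissipated: 6.207 μJ

Answer: 6.21 μJ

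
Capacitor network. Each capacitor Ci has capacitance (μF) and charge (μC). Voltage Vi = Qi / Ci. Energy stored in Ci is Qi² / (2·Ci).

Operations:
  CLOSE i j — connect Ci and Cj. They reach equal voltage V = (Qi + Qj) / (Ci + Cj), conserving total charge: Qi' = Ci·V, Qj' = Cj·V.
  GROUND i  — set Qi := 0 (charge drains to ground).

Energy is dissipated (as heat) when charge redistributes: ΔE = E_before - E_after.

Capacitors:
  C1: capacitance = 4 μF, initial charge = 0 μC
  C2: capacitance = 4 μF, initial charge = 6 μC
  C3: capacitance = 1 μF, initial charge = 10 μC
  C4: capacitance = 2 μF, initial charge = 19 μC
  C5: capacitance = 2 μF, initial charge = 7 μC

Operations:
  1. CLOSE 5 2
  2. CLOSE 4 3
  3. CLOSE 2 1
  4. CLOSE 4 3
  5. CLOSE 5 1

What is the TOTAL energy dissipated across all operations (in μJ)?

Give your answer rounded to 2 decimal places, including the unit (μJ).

Answer: 8.23 μJ

Derivation:
Initial: C1(4μF, Q=0μC, V=0.00V), C2(4μF, Q=6μC, V=1.50V), C3(1μF, Q=10μC, V=10.00V), C4(2μF, Q=19μC, V=9.50V), C5(2μF, Q=7μC, V=3.50V)
Op 1: CLOSE 5-2: Q_total=13.00, C_total=6.00, V=2.17; Q5=4.33, Q2=8.67; dissipated=2.667
Op 2: CLOSE 4-3: Q_total=29.00, C_total=3.00, V=9.67; Q4=19.33, Q3=9.67; dissipated=0.083
Op 3: CLOSE 2-1: Q_total=8.67, C_total=8.00, V=1.08; Q2=4.33, Q1=4.33; dissipated=4.694
Op 4: CLOSE 4-3: Q_total=29.00, C_total=3.00, V=9.67; Q4=19.33, Q3=9.67; dissipated=0.000
Op 5: CLOSE 5-1: Q_total=8.67, C_total=6.00, V=1.44; Q5=2.89, Q1=5.78; dissipated=0.782
Total dissipated: 8.227 μJ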